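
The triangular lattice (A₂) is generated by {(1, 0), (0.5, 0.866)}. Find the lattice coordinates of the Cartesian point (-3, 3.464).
-5b₁ + 4b₂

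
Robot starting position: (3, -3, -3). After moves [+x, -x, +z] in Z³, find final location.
(3, -3, -2)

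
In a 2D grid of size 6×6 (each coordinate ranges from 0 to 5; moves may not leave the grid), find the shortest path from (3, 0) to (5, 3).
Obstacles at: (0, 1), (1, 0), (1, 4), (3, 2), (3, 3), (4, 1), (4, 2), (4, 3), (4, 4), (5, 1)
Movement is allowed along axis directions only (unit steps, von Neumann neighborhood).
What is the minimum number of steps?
11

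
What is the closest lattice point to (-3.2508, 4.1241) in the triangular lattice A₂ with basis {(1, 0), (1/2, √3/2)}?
(-3.5, 4.33)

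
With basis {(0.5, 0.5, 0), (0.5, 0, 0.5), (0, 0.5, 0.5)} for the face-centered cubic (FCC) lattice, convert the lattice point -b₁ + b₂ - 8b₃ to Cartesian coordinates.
(0, -4.5, -3.5)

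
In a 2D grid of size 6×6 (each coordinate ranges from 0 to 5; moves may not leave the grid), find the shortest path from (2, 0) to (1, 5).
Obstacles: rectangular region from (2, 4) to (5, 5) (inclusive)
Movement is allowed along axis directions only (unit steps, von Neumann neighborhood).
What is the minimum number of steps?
6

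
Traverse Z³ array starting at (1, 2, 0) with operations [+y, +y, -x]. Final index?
(0, 4, 0)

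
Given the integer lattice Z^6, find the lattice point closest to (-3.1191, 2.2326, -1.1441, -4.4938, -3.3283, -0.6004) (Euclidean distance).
(-3, 2, -1, -4, -3, -1)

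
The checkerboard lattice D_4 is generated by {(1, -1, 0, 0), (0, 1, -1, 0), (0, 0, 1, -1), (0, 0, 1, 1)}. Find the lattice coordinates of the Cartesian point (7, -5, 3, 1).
7b₁ + 2b₂ + 2b₃ + 3b₄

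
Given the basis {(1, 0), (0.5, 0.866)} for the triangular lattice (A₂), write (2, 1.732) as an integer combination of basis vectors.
b₁ + 2b₂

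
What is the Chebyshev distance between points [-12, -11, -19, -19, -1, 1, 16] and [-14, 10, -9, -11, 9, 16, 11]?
21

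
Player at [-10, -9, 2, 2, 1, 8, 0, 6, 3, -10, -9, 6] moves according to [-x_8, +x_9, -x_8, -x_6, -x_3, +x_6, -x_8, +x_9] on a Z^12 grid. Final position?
(-10, -9, 1, 2, 1, 8, 0, 3, 5, -10, -9, 6)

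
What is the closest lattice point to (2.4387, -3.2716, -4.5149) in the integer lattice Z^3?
(2, -3, -5)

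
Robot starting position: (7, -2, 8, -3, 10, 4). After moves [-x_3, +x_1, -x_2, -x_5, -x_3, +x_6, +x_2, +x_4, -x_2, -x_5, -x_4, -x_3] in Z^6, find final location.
(8, -3, 5, -3, 8, 5)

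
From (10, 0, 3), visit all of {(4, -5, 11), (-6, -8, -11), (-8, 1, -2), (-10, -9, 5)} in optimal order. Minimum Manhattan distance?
82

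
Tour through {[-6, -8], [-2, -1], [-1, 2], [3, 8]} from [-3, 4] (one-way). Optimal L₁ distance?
35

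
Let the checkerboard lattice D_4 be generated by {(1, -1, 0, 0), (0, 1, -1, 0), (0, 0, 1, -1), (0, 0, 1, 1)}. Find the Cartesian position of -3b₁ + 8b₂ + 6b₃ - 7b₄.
(-3, 11, -9, -13)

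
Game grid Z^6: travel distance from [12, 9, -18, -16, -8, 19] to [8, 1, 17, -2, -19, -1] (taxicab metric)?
92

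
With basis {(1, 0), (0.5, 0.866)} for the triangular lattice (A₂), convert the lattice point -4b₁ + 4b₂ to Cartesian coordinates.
(-2, 3.464)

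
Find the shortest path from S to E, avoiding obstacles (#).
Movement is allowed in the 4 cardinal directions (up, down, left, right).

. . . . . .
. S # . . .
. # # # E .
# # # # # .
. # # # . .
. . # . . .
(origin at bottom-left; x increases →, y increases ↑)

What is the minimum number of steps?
6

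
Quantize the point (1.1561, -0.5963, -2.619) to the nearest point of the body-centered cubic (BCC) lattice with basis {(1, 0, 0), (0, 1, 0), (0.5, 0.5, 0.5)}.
(1.5, -0.5, -2.5)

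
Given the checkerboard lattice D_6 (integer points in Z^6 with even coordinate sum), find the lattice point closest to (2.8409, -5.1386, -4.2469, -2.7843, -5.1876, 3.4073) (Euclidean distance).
(3, -5, -4, -3, -5, 4)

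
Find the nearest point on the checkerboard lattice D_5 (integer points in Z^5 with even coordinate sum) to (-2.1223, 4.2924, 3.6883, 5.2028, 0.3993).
(-2, 4, 4, 5, 1)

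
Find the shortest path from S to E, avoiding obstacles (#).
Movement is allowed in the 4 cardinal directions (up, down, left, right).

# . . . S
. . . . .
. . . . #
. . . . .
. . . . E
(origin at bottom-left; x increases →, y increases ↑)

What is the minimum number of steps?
6
(one shortest path: (4, 4) → (3, 4) → (3, 3) → (3, 2) → (3, 1) → (4, 1) → (4, 0))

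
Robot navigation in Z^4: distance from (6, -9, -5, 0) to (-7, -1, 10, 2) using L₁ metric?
38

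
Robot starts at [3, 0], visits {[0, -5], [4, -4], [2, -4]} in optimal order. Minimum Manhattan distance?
10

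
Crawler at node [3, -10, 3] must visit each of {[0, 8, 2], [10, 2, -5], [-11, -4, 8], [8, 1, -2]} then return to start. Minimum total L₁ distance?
104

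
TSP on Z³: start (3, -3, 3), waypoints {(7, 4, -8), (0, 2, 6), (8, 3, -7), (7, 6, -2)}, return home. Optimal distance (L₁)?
62
(one optimal route: (3, -3, 3) → (0, 2, 6) → (8, 3, -7) → (7, 4, -8) → (7, 6, -2) → (3, -3, 3))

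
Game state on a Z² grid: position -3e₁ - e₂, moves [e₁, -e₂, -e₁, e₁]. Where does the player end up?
(-2, -2)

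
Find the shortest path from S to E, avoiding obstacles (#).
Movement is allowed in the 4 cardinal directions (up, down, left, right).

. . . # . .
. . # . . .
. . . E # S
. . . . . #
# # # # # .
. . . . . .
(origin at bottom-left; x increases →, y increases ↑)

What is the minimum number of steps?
4
(one shortest path: (5, 3) → (5, 4) → (4, 4) → (3, 4) → (3, 3))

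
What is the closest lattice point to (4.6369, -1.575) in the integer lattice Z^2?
(5, -2)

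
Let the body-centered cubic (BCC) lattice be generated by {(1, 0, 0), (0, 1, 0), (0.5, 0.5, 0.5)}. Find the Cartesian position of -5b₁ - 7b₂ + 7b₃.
(-1.5, -3.5, 3.5)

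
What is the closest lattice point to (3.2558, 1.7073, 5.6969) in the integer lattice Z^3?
(3, 2, 6)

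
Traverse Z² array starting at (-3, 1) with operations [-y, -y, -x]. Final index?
(-4, -1)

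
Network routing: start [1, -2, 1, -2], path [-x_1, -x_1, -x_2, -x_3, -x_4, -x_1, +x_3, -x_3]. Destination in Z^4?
(-2, -3, 0, -3)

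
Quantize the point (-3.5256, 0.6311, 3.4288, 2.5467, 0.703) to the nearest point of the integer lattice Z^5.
(-4, 1, 3, 3, 1)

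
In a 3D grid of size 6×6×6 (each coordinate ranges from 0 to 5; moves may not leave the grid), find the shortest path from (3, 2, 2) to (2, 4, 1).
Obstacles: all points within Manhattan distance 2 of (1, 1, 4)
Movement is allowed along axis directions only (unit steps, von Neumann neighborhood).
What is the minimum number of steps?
4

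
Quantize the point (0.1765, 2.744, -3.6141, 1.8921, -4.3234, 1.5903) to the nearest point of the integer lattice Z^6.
(0, 3, -4, 2, -4, 2)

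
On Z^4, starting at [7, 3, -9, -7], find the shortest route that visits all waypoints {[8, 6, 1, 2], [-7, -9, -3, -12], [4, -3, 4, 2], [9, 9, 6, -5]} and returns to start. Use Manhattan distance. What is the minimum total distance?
132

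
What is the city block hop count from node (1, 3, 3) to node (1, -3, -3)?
12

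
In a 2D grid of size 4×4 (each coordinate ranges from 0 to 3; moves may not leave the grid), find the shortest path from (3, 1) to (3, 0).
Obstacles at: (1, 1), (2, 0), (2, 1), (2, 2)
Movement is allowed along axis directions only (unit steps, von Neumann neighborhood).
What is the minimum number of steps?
1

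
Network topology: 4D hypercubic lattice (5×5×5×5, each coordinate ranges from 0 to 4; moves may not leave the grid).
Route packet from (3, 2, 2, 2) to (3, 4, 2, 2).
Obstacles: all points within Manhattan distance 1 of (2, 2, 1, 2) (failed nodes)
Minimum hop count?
2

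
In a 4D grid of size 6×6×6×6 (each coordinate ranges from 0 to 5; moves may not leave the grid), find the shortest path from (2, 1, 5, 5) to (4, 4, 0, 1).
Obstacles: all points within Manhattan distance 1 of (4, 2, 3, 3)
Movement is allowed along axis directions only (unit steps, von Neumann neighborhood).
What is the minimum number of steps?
14
(one shortest path: (2, 1, 5, 5) → (3, 1, 5, 5) → (4, 1, 5, 5) → (4, 2, 5, 5) → (4, 3, 5, 5) → (4, 4, 5, 5) → (4, 4, 4, 5) → (4, 4, 3, 5) → (4, 4, 2, 5) → (4, 4, 1, 5) → (4, 4, 0, 5) → (4, 4, 0, 4) → (4, 4, 0, 3) → (4, 4, 0, 2) → (4, 4, 0, 1))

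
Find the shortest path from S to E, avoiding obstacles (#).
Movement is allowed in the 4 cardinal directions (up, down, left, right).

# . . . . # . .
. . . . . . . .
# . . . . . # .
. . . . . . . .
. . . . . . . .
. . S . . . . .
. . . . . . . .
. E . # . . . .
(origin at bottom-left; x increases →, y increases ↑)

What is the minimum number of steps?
3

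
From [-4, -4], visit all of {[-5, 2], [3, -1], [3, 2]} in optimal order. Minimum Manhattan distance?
18
(one optimal route: (-4, -4) → (-5, 2) → (3, 2) → (3, -1))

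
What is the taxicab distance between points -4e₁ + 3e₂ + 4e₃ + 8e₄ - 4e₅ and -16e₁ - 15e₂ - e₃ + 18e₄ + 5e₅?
54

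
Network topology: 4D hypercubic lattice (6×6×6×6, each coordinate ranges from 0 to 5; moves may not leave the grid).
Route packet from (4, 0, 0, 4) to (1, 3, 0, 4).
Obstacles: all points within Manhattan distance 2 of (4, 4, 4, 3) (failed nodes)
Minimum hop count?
6
(one shortest path: (4, 0, 0, 4) → (3, 0, 0, 4) → (2, 0, 0, 4) → (1, 0, 0, 4) → (1, 1, 0, 4) → (1, 2, 0, 4) → (1, 3, 0, 4))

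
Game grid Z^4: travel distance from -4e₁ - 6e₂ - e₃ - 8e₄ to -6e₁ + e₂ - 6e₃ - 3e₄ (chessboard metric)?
7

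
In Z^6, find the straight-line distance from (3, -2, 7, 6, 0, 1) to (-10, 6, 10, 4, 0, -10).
19.1572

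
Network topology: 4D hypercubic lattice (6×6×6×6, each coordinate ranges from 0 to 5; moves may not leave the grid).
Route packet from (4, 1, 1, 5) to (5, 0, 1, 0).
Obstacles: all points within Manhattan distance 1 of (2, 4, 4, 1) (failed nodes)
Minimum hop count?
7
(one shortest path: (4, 1, 1, 5) → (5, 1, 1, 5) → (5, 0, 1, 5) → (5, 0, 1, 4) → (5, 0, 1, 3) → (5, 0, 1, 2) → (5, 0, 1, 1) → (5, 0, 1, 0))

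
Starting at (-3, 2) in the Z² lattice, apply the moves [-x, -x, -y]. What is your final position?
(-5, 1)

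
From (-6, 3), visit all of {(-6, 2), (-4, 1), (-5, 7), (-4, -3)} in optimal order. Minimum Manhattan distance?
18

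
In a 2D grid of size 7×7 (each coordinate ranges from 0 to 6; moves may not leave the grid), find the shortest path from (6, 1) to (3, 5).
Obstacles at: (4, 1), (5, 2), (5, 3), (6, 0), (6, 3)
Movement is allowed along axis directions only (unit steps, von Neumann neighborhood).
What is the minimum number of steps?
9
(one shortest path: (6, 1) → (5, 1) → (5, 0) → (4, 0) → (3, 0) → (3, 1) → (3, 2) → (3, 3) → (3, 4) → (3, 5))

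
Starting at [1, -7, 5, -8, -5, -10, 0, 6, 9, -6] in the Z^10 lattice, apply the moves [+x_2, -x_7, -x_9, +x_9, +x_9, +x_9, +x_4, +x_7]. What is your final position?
(1, -6, 5, -7, -5, -10, 0, 6, 11, -6)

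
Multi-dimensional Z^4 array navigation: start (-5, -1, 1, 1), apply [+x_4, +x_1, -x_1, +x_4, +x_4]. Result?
(-5, -1, 1, 4)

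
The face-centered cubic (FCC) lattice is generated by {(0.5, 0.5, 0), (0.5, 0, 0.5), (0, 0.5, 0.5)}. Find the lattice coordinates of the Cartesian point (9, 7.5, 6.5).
10b₁ + 8b₂ + 5b₃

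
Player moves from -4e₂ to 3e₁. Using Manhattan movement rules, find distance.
7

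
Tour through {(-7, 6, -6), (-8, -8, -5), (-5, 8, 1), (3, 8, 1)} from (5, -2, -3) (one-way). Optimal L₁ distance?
51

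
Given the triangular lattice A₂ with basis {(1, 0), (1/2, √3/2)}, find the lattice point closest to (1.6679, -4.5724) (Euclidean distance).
(1.5, -4.33)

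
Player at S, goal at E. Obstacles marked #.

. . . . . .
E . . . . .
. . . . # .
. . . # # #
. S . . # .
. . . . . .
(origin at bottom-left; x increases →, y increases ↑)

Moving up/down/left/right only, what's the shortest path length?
4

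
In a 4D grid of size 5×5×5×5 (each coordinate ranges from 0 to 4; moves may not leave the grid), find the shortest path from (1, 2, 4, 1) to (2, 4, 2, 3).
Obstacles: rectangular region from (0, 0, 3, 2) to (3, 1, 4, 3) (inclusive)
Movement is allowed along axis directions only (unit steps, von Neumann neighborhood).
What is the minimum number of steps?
7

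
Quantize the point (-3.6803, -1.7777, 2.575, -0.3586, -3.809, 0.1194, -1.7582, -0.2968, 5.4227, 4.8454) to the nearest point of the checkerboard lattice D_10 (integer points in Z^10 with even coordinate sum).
(-4, -2, 2, 0, -4, 0, -2, 0, 5, 5)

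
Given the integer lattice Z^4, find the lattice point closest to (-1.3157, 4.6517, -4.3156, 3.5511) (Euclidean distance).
(-1, 5, -4, 4)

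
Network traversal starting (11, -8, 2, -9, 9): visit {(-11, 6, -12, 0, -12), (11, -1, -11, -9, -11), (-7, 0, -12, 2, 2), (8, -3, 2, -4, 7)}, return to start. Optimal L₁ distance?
164
(one optimal route: (11, -8, 2, -9, 9) → (11, -1, -11, -9, -11) → (-11, 6, -12, 0, -12) → (-7, 0, -12, 2, 2) → (8, -3, 2, -4, 7) → (11, -8, 2, -9, 9))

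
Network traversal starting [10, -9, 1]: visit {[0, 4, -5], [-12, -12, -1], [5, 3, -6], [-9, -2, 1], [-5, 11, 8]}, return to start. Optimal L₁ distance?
122
(one optimal route: (10, -9, 1) → (-12, -12, -1) → (-9, -2, 1) → (-5, 11, 8) → (0, 4, -5) → (5, 3, -6) → (10, -9, 1))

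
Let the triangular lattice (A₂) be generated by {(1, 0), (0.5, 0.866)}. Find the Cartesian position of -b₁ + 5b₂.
(1.5, 4.33)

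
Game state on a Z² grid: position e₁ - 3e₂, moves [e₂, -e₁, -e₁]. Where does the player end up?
(-1, -2)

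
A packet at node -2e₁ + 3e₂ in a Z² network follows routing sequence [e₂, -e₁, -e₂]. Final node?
(-3, 3)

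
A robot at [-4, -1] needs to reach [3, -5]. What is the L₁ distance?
11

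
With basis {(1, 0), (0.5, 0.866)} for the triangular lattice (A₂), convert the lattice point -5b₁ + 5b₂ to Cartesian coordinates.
(-2.5, 4.33)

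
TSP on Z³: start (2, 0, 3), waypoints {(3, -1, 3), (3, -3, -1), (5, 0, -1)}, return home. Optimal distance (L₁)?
20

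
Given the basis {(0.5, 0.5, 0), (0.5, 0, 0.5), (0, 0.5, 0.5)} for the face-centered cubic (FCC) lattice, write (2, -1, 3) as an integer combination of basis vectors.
-2b₁ + 6b₂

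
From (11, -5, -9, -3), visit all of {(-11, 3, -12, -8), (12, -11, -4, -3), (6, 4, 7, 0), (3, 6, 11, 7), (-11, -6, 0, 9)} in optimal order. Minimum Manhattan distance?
140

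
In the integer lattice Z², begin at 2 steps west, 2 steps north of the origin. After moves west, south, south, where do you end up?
(-3, 0)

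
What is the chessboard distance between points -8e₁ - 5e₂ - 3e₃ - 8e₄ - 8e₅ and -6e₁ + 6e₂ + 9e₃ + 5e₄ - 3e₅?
13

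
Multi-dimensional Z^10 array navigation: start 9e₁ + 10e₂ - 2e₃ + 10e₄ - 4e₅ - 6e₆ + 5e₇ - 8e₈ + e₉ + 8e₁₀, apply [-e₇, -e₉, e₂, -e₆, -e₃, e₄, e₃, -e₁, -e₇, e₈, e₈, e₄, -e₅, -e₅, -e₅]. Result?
(8, 11, -2, 12, -7, -7, 3, -6, 0, 8)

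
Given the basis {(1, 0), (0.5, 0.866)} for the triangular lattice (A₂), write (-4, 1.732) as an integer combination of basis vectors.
-5b₁ + 2b₂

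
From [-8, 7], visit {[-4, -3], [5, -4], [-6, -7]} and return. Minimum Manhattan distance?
54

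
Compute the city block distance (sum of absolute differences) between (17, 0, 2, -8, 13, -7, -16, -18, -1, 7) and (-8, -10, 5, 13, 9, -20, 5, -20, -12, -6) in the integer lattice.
123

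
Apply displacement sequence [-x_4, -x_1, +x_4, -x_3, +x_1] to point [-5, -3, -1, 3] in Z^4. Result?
(-5, -3, -2, 3)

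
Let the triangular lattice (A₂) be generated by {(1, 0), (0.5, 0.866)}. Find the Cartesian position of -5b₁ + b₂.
(-4.5, 0.866)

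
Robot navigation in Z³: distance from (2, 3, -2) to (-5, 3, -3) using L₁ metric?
8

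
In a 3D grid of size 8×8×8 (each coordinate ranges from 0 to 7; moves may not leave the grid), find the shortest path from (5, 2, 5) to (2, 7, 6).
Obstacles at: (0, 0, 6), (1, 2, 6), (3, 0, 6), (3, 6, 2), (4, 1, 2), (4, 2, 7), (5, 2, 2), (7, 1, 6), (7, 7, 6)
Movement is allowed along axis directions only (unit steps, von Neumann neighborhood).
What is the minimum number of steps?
9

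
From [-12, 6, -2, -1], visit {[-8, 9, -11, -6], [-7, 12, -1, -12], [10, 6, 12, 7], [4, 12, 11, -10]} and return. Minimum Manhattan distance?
140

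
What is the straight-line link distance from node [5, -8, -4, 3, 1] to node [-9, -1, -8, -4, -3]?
18.0555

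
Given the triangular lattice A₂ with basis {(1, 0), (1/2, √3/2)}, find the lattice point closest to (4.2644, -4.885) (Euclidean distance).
(4, -5.196)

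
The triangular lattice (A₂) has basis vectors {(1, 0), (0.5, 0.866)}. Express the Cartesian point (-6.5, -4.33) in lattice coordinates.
-4b₁ - 5b₂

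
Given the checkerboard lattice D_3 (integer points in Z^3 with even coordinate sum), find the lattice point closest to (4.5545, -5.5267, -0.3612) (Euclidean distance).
(5, -5, 0)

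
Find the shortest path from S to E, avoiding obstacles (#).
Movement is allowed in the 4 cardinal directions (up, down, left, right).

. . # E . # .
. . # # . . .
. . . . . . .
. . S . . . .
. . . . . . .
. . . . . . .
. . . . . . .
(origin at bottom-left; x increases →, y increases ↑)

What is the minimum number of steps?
6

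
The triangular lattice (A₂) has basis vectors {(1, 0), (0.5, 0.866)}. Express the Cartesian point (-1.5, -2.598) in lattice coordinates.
-3b₂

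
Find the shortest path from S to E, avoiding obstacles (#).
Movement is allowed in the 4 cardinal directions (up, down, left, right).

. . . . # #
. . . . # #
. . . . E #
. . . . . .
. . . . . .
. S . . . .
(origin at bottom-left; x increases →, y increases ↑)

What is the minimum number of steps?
6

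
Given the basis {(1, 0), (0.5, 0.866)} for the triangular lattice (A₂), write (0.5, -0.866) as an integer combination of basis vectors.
b₁ - b₂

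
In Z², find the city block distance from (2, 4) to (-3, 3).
6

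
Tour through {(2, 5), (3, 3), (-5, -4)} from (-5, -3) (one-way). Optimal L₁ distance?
19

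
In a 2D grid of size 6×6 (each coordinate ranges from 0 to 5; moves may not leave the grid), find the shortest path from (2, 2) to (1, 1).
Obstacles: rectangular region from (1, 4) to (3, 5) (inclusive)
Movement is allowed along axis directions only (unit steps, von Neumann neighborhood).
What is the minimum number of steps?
2
(one shortest path: (2, 2) → (1, 2) → (1, 1))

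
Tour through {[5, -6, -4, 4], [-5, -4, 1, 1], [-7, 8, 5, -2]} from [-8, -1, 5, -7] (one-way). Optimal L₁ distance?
56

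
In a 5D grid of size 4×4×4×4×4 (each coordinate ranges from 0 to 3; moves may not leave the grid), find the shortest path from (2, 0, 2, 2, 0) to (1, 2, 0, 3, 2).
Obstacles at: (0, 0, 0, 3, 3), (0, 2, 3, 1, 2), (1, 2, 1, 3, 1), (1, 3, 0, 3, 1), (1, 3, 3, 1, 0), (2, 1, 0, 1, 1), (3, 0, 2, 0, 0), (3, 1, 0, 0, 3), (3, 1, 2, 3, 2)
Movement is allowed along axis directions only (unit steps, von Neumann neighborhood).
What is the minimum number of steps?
8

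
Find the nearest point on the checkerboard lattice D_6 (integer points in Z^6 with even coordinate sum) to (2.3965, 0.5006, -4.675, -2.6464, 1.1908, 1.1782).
(2, 0, -5, -3, 1, 1)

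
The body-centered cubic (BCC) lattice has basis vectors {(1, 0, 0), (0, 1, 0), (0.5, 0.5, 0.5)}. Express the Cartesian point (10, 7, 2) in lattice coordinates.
8b₁ + 5b₂ + 4b₃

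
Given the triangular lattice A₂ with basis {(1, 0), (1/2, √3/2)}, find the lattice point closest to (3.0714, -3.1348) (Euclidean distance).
(3, -3.464)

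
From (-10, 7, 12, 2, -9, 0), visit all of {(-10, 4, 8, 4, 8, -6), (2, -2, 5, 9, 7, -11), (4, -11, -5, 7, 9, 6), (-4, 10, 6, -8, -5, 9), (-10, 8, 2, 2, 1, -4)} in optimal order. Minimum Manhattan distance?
174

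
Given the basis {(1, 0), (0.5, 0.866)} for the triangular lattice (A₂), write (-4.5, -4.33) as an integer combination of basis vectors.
-2b₁ - 5b₂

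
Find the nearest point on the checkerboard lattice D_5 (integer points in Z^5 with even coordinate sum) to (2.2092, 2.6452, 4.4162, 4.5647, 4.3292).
(2, 3, 4, 5, 4)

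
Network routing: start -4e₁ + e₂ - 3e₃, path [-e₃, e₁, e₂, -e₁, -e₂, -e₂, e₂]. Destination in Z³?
(-4, 1, -4)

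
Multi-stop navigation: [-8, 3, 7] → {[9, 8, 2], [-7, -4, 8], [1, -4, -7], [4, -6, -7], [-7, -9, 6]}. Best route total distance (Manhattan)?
75
(one optimal route: (-8, 3, 7) → (-7, -4, 8) → (-7, -9, 6) → (1, -4, -7) → (4, -6, -7) → (9, 8, 2))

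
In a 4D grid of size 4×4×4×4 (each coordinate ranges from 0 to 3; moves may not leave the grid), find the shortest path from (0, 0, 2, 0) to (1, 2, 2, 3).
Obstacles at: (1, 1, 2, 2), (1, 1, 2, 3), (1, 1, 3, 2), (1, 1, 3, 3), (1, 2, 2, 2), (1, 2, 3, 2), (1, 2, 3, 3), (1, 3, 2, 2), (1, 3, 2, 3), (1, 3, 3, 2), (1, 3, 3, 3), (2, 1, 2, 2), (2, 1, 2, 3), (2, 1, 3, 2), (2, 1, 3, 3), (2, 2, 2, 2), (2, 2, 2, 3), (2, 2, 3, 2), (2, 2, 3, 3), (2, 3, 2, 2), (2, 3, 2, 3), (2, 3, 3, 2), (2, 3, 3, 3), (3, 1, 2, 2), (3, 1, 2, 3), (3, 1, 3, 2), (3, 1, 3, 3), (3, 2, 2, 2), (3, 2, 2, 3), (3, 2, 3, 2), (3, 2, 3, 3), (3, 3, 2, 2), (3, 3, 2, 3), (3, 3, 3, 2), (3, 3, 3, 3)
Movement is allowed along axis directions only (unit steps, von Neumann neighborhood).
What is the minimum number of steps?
6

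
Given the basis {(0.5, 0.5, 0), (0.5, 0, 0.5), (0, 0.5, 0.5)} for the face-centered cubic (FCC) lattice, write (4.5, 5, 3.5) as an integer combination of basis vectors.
6b₁ + 3b₂ + 4b₃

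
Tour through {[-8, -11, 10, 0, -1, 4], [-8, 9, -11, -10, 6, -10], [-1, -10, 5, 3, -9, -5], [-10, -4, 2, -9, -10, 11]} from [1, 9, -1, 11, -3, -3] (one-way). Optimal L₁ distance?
184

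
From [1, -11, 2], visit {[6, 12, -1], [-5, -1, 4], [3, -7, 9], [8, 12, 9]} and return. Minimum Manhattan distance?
96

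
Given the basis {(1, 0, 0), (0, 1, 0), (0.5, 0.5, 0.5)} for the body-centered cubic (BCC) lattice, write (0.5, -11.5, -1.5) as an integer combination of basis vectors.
2b₁ - 10b₂ - 3b₃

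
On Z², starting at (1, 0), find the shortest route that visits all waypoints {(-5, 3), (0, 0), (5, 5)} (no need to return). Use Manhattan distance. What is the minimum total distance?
21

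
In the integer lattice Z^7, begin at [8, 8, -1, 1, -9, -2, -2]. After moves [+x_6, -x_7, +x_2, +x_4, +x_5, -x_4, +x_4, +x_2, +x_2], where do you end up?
(8, 11, -1, 2, -8, -1, -3)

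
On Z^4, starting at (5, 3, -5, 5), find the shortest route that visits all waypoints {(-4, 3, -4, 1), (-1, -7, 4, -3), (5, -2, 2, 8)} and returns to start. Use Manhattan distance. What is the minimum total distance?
78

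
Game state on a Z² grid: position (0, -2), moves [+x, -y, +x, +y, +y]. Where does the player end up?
(2, -1)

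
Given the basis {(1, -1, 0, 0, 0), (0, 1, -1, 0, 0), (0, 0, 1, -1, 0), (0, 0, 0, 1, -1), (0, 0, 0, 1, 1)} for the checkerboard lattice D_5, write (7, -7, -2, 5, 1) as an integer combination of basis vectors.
7b₁ - 2b₃ + b₄ + 2b₅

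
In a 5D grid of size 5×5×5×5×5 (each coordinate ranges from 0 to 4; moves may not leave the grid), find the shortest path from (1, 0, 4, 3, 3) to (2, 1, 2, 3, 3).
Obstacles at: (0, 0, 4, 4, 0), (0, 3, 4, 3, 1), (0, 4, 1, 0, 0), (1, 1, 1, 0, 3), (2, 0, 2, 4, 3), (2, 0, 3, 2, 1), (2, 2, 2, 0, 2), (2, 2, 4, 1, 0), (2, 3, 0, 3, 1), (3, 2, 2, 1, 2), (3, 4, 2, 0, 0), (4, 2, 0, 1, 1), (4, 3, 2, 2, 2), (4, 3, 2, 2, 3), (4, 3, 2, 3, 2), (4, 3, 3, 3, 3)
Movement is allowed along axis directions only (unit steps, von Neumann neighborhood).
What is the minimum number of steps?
4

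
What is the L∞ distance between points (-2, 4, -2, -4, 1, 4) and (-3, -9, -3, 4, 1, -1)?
13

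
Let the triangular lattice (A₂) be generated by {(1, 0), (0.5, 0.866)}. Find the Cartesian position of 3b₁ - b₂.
(2.5, -0.866)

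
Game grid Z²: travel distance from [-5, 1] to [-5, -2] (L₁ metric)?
3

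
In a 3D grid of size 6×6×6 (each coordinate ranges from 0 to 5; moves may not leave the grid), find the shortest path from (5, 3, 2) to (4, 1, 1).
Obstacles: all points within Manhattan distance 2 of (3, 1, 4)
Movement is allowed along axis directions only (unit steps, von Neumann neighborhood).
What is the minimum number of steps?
4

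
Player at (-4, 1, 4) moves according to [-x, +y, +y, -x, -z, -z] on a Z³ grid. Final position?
(-6, 3, 2)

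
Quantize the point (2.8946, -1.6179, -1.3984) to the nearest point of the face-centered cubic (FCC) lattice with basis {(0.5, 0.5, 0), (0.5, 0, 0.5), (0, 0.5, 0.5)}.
(3, -1.5, -1.5)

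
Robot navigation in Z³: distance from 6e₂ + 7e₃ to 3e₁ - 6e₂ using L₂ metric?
14.2127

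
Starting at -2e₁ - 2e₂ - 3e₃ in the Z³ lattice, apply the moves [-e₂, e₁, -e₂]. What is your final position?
(-1, -4, -3)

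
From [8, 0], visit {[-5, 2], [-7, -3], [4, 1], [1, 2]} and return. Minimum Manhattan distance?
40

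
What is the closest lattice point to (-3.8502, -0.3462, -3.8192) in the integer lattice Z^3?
(-4, 0, -4)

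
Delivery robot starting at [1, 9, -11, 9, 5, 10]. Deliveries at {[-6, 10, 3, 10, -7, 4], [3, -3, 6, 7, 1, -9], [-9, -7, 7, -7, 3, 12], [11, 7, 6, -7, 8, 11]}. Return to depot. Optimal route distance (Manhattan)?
234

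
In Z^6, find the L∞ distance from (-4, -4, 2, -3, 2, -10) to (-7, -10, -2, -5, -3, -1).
9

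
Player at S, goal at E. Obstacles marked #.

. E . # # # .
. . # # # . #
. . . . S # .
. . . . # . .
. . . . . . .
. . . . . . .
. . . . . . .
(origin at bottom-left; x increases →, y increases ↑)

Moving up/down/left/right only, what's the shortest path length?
5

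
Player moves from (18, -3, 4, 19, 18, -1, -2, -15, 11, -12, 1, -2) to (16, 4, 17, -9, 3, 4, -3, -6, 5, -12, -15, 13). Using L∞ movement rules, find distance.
28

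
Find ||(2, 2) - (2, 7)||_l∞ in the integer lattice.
5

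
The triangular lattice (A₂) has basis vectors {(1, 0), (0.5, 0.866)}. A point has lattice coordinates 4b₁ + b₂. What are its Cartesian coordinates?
(4.5, 0.866)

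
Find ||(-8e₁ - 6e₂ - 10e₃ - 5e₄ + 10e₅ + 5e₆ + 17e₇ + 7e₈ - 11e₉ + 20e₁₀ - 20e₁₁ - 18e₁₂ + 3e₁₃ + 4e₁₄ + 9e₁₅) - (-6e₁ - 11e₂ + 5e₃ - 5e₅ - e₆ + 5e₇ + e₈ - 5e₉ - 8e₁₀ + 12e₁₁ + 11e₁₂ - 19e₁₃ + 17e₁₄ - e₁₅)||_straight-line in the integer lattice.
64.4826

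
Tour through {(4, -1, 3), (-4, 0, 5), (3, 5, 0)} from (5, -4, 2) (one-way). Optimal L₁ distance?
32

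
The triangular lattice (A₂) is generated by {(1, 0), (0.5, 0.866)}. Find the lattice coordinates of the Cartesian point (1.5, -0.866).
2b₁ - b₂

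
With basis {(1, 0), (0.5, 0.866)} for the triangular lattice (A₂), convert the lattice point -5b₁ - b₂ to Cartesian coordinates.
(-5.5, -0.866)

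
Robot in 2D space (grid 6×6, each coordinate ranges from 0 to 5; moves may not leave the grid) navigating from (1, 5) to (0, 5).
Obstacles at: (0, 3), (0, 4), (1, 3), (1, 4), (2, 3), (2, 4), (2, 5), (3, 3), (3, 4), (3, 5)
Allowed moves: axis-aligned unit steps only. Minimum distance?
1
(one shortest path: (1, 5) → (0, 5))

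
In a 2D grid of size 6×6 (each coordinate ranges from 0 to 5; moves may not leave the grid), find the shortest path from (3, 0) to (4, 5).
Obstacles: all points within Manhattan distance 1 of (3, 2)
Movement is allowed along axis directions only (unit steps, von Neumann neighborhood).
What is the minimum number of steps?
8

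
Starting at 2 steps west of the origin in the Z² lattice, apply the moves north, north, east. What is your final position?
(-1, 2)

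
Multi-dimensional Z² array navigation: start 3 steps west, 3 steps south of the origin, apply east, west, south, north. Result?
(-3, -3)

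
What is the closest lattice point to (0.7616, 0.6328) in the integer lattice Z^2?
(1, 1)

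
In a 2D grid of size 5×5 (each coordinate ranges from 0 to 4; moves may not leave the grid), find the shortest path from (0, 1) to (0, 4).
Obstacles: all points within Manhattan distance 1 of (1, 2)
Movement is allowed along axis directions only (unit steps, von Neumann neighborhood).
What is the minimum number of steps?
11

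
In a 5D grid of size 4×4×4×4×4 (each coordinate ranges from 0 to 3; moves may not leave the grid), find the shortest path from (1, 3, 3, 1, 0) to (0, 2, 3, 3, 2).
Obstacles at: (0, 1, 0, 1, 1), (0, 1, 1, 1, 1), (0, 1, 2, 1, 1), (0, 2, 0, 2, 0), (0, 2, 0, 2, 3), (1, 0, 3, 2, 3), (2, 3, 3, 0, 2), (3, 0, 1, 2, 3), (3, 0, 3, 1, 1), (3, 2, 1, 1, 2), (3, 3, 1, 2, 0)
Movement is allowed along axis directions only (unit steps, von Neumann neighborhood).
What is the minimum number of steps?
6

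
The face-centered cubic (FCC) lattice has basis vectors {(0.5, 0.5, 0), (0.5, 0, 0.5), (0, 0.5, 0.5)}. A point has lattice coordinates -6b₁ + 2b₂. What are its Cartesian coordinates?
(-2, -3, 1)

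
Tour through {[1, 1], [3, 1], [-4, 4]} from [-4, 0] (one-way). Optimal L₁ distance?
14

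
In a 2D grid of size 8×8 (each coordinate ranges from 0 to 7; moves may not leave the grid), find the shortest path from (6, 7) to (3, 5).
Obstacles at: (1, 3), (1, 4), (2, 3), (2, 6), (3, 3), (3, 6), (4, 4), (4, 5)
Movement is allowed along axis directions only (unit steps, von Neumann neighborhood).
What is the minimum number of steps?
9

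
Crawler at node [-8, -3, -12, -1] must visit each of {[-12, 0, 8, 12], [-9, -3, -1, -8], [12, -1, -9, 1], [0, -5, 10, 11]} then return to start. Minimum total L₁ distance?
146
(one optimal route: (-8, -3, -12, -1) → (-9, -3, -1, -8) → (-12, 0, 8, 12) → (0, -5, 10, 11) → (12, -1, -9, 1) → (-8, -3, -12, -1))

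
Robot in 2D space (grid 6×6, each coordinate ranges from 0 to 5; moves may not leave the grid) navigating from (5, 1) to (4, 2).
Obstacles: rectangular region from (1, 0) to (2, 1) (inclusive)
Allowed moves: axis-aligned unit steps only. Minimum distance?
2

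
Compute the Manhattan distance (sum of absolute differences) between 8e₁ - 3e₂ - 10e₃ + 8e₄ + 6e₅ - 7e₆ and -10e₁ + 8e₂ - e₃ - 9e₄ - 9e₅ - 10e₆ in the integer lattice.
73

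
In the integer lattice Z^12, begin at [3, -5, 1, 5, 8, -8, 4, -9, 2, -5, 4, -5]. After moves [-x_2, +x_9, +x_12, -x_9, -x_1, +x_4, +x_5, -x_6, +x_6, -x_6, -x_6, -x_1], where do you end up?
(1, -6, 1, 6, 9, -10, 4, -9, 2, -5, 4, -4)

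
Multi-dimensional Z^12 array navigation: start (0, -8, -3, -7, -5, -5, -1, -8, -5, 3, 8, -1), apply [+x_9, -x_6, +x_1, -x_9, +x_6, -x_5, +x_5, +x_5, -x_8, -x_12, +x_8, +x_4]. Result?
(1, -8, -3, -6, -4, -5, -1, -8, -5, 3, 8, -2)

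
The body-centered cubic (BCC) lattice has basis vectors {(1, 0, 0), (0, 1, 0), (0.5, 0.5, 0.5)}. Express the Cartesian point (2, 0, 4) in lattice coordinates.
-2b₁ - 4b₂ + 8b₃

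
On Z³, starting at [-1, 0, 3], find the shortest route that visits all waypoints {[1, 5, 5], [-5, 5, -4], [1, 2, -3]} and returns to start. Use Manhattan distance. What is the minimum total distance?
44
(one optimal route: (-1, 0, 3) → (1, 5, 5) → (-5, 5, -4) → (1, 2, -3) → (-1, 0, 3))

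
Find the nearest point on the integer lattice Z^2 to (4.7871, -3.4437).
(5, -3)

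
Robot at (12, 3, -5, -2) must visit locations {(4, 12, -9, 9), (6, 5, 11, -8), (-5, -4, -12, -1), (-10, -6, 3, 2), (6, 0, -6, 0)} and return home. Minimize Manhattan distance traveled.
176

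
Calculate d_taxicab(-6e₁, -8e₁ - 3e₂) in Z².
5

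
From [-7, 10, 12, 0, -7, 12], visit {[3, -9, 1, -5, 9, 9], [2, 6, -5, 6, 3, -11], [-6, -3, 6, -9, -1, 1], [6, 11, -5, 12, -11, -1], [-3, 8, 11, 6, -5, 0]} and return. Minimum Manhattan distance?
254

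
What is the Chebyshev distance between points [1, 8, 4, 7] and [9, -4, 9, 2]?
12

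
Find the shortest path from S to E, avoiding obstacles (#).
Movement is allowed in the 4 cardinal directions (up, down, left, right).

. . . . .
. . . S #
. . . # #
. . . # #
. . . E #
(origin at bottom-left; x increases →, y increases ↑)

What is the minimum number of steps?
5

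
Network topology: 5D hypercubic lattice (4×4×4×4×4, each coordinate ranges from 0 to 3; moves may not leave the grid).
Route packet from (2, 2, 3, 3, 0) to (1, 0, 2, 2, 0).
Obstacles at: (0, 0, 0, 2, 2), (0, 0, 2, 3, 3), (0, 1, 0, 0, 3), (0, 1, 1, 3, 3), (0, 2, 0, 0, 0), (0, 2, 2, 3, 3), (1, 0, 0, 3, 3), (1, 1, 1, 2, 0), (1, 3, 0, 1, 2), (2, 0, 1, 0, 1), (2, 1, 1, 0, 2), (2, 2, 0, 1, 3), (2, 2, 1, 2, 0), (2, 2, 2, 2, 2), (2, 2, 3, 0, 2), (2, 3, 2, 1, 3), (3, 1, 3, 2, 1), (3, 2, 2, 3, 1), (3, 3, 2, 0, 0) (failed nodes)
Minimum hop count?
5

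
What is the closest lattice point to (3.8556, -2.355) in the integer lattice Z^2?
(4, -2)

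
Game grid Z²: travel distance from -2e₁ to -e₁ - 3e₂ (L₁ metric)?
4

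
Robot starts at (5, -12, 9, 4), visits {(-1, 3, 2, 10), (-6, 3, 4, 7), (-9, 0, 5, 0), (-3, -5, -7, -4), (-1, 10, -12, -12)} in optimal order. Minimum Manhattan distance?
115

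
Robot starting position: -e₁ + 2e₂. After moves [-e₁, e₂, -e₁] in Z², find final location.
(-3, 3)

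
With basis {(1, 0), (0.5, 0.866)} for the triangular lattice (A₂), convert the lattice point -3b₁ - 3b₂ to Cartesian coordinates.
(-4.5, -2.598)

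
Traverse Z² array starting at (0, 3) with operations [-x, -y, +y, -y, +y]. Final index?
(-1, 3)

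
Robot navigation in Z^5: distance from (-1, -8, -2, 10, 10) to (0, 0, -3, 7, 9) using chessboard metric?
8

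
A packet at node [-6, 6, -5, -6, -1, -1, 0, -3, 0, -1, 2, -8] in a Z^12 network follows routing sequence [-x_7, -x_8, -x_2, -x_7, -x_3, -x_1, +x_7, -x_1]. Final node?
(-8, 5, -6, -6, -1, -1, -1, -4, 0, -1, 2, -8)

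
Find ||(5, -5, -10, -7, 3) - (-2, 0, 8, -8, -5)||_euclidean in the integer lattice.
21.5174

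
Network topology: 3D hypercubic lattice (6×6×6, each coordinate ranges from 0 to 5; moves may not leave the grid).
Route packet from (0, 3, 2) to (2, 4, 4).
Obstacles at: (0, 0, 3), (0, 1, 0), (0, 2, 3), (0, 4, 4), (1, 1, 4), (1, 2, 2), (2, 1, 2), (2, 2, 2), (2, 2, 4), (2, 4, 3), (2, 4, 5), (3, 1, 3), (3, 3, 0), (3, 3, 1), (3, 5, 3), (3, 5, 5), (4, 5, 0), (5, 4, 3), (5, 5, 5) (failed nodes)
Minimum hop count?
5
(one shortest path: (0, 3, 2) → (1, 3, 2) → (2, 3, 2) → (2, 3, 3) → (2, 3, 4) → (2, 4, 4))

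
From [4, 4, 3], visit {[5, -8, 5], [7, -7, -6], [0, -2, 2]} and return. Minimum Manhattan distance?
60
(one optimal route: (4, 4, 3) → (5, -8, 5) → (7, -7, -6) → (0, -2, 2) → (4, 4, 3))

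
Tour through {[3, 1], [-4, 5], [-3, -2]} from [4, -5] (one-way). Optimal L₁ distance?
24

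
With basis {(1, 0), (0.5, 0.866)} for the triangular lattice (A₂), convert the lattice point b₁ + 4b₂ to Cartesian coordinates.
(3, 3.464)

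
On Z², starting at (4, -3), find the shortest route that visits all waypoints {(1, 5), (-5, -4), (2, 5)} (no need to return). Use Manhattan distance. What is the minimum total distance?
26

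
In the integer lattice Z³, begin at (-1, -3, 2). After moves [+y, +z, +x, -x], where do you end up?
(-1, -2, 3)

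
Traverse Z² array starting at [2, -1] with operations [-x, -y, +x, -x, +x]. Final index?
(2, -2)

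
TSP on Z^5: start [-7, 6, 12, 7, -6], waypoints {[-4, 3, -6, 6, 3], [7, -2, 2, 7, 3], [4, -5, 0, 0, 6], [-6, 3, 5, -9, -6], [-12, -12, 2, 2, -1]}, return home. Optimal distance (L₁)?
178
(one optimal route: (-7, 6, 12, 7, -6) → (-4, 3, -6, 6, 3) → (7, -2, 2, 7, 3) → (4, -5, 0, 0, 6) → (-12, -12, 2, 2, -1) → (-6, 3, 5, -9, -6) → (-7, 6, 12, 7, -6))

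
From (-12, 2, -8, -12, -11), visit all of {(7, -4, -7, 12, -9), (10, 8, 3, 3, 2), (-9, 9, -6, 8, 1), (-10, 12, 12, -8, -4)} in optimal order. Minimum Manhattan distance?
166
(one optimal route: (-12, 2, -8, -12, -11) → (-10, 12, 12, -8, -4) → (-9, 9, -6, 8, 1) → (10, 8, 3, 3, 2) → (7, -4, -7, 12, -9))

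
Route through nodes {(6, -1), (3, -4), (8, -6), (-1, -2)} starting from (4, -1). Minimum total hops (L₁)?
22
(one optimal route: (4, -1) → (6, -1) → (8, -6) → (3, -4) → (-1, -2))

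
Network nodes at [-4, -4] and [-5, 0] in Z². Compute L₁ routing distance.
5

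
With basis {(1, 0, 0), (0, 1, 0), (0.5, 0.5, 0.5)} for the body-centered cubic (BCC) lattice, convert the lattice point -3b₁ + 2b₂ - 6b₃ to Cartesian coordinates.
(-6, -1, -3)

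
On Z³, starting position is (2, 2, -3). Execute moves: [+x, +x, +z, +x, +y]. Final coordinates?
(5, 3, -2)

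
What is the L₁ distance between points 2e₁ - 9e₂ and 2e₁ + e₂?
10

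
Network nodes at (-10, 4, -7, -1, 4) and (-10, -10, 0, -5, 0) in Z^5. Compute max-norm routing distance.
14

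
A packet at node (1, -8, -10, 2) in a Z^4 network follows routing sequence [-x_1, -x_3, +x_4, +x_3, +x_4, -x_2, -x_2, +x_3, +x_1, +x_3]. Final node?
(1, -10, -8, 4)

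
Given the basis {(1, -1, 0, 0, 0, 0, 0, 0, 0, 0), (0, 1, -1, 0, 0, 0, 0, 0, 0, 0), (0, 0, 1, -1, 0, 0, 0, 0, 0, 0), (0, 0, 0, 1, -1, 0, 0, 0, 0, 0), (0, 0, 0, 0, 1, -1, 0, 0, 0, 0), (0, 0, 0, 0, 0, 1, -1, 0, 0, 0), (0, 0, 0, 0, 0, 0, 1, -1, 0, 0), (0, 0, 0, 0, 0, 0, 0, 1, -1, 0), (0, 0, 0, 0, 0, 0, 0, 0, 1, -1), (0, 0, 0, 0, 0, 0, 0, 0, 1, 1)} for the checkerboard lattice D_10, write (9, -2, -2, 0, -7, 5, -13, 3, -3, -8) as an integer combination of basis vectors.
9b₁ + 7b₂ + 5b₃ + 5b₄ - 2b₅ + 3b₆ - 10b₇ - 7b₈ - b₉ - 9b₁₀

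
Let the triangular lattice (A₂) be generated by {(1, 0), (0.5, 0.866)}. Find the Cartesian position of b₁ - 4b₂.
(-1, -3.464)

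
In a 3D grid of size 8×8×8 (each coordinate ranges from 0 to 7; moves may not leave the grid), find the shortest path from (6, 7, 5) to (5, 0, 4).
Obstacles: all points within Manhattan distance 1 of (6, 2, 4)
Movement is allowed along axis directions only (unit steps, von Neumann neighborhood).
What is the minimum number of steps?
9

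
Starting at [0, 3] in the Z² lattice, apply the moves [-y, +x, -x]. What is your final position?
(0, 2)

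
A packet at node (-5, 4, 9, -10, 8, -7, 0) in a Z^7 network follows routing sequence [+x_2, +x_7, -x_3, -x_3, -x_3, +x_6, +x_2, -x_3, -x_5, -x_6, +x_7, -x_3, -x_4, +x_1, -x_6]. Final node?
(-4, 6, 4, -11, 7, -8, 2)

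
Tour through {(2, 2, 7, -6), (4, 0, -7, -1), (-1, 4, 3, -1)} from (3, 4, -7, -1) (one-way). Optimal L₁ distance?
38
(one optimal route: (3, 4, -7, -1) → (4, 0, -7, -1) → (-1, 4, 3, -1) → (2, 2, 7, -6))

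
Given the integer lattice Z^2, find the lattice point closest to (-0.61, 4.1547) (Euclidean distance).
(-1, 4)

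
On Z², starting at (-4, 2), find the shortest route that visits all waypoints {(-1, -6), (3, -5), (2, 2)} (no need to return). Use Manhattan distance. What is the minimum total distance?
19
(one optimal route: (-4, 2) → (2, 2) → (3, -5) → (-1, -6))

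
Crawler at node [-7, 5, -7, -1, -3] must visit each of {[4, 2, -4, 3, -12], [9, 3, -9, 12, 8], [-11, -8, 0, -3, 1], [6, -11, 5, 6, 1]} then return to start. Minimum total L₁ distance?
178
(one optimal route: (-7, 5, -7, -1, -3) → (4, 2, -4, 3, -12) → (9, 3, -9, 12, 8) → (6, -11, 5, 6, 1) → (-11, -8, 0, -3, 1) → (-7, 5, -7, -1, -3))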